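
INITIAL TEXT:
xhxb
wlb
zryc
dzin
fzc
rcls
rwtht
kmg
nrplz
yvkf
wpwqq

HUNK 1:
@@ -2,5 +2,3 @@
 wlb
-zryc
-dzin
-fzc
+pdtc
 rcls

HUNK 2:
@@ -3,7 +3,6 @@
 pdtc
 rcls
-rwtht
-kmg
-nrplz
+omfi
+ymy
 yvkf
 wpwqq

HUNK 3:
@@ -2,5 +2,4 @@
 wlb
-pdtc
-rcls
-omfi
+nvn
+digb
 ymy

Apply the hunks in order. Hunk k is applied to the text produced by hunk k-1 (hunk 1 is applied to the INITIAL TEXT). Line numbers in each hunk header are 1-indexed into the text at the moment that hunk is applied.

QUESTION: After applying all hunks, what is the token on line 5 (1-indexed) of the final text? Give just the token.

Answer: ymy

Derivation:
Hunk 1: at line 2 remove [zryc,dzin,fzc] add [pdtc] -> 9 lines: xhxb wlb pdtc rcls rwtht kmg nrplz yvkf wpwqq
Hunk 2: at line 3 remove [rwtht,kmg,nrplz] add [omfi,ymy] -> 8 lines: xhxb wlb pdtc rcls omfi ymy yvkf wpwqq
Hunk 3: at line 2 remove [pdtc,rcls,omfi] add [nvn,digb] -> 7 lines: xhxb wlb nvn digb ymy yvkf wpwqq
Final line 5: ymy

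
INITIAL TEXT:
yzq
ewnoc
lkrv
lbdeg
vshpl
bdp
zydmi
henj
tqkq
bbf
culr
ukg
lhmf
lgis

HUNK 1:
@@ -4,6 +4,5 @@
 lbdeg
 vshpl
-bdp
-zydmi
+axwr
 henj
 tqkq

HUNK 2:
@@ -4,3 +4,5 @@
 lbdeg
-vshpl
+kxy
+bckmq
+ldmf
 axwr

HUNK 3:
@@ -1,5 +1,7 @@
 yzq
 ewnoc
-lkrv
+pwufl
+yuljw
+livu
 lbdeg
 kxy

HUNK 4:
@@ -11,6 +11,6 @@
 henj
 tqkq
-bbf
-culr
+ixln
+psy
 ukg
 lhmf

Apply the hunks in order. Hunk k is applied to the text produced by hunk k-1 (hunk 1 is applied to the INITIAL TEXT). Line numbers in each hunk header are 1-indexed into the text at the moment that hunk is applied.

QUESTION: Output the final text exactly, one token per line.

Hunk 1: at line 4 remove [bdp,zydmi] add [axwr] -> 13 lines: yzq ewnoc lkrv lbdeg vshpl axwr henj tqkq bbf culr ukg lhmf lgis
Hunk 2: at line 4 remove [vshpl] add [kxy,bckmq,ldmf] -> 15 lines: yzq ewnoc lkrv lbdeg kxy bckmq ldmf axwr henj tqkq bbf culr ukg lhmf lgis
Hunk 3: at line 1 remove [lkrv] add [pwufl,yuljw,livu] -> 17 lines: yzq ewnoc pwufl yuljw livu lbdeg kxy bckmq ldmf axwr henj tqkq bbf culr ukg lhmf lgis
Hunk 4: at line 11 remove [bbf,culr] add [ixln,psy] -> 17 lines: yzq ewnoc pwufl yuljw livu lbdeg kxy bckmq ldmf axwr henj tqkq ixln psy ukg lhmf lgis

Answer: yzq
ewnoc
pwufl
yuljw
livu
lbdeg
kxy
bckmq
ldmf
axwr
henj
tqkq
ixln
psy
ukg
lhmf
lgis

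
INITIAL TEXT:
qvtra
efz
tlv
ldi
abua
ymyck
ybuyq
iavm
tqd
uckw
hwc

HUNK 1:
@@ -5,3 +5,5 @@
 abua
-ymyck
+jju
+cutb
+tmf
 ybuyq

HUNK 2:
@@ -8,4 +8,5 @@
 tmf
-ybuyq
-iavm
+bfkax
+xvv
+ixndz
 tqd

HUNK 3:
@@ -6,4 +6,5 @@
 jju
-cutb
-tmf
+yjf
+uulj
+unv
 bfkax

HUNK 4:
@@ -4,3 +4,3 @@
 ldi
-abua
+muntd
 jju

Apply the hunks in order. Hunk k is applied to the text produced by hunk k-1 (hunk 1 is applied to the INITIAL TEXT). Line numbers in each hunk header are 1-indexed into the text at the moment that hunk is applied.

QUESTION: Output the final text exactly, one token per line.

Answer: qvtra
efz
tlv
ldi
muntd
jju
yjf
uulj
unv
bfkax
xvv
ixndz
tqd
uckw
hwc

Derivation:
Hunk 1: at line 5 remove [ymyck] add [jju,cutb,tmf] -> 13 lines: qvtra efz tlv ldi abua jju cutb tmf ybuyq iavm tqd uckw hwc
Hunk 2: at line 8 remove [ybuyq,iavm] add [bfkax,xvv,ixndz] -> 14 lines: qvtra efz tlv ldi abua jju cutb tmf bfkax xvv ixndz tqd uckw hwc
Hunk 3: at line 6 remove [cutb,tmf] add [yjf,uulj,unv] -> 15 lines: qvtra efz tlv ldi abua jju yjf uulj unv bfkax xvv ixndz tqd uckw hwc
Hunk 4: at line 4 remove [abua] add [muntd] -> 15 lines: qvtra efz tlv ldi muntd jju yjf uulj unv bfkax xvv ixndz tqd uckw hwc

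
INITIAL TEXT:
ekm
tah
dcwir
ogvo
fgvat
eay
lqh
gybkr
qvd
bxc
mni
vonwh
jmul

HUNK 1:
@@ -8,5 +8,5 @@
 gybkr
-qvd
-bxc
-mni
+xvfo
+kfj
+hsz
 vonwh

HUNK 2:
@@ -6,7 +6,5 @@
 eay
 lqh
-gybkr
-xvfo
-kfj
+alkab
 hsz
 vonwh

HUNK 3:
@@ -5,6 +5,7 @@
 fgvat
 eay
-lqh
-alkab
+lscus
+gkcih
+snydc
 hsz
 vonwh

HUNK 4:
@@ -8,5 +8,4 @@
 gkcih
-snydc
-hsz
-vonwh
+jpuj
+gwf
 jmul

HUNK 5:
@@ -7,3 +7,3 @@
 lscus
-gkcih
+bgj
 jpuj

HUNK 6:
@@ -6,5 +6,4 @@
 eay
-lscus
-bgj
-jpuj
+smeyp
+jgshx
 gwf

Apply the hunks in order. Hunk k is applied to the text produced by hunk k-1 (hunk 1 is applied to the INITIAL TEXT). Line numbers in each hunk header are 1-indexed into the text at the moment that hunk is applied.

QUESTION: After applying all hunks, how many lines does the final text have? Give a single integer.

Hunk 1: at line 8 remove [qvd,bxc,mni] add [xvfo,kfj,hsz] -> 13 lines: ekm tah dcwir ogvo fgvat eay lqh gybkr xvfo kfj hsz vonwh jmul
Hunk 2: at line 6 remove [gybkr,xvfo,kfj] add [alkab] -> 11 lines: ekm tah dcwir ogvo fgvat eay lqh alkab hsz vonwh jmul
Hunk 3: at line 5 remove [lqh,alkab] add [lscus,gkcih,snydc] -> 12 lines: ekm tah dcwir ogvo fgvat eay lscus gkcih snydc hsz vonwh jmul
Hunk 4: at line 8 remove [snydc,hsz,vonwh] add [jpuj,gwf] -> 11 lines: ekm tah dcwir ogvo fgvat eay lscus gkcih jpuj gwf jmul
Hunk 5: at line 7 remove [gkcih] add [bgj] -> 11 lines: ekm tah dcwir ogvo fgvat eay lscus bgj jpuj gwf jmul
Hunk 6: at line 6 remove [lscus,bgj,jpuj] add [smeyp,jgshx] -> 10 lines: ekm tah dcwir ogvo fgvat eay smeyp jgshx gwf jmul
Final line count: 10

Answer: 10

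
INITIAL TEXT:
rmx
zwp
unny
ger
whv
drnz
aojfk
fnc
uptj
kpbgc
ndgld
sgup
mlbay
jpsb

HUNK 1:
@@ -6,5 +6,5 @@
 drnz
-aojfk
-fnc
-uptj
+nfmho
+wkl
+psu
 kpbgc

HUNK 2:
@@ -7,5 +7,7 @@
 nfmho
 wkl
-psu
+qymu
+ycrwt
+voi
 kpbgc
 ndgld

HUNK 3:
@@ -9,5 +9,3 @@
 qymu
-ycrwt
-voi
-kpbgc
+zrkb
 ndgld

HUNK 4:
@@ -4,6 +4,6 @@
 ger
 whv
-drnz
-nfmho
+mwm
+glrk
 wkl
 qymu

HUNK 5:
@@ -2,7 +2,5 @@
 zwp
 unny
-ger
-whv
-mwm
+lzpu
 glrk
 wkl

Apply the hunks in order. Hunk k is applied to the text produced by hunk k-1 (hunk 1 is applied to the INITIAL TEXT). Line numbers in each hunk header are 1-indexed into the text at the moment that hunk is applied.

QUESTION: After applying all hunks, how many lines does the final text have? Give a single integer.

Answer: 12

Derivation:
Hunk 1: at line 6 remove [aojfk,fnc,uptj] add [nfmho,wkl,psu] -> 14 lines: rmx zwp unny ger whv drnz nfmho wkl psu kpbgc ndgld sgup mlbay jpsb
Hunk 2: at line 7 remove [psu] add [qymu,ycrwt,voi] -> 16 lines: rmx zwp unny ger whv drnz nfmho wkl qymu ycrwt voi kpbgc ndgld sgup mlbay jpsb
Hunk 3: at line 9 remove [ycrwt,voi,kpbgc] add [zrkb] -> 14 lines: rmx zwp unny ger whv drnz nfmho wkl qymu zrkb ndgld sgup mlbay jpsb
Hunk 4: at line 4 remove [drnz,nfmho] add [mwm,glrk] -> 14 lines: rmx zwp unny ger whv mwm glrk wkl qymu zrkb ndgld sgup mlbay jpsb
Hunk 5: at line 2 remove [ger,whv,mwm] add [lzpu] -> 12 lines: rmx zwp unny lzpu glrk wkl qymu zrkb ndgld sgup mlbay jpsb
Final line count: 12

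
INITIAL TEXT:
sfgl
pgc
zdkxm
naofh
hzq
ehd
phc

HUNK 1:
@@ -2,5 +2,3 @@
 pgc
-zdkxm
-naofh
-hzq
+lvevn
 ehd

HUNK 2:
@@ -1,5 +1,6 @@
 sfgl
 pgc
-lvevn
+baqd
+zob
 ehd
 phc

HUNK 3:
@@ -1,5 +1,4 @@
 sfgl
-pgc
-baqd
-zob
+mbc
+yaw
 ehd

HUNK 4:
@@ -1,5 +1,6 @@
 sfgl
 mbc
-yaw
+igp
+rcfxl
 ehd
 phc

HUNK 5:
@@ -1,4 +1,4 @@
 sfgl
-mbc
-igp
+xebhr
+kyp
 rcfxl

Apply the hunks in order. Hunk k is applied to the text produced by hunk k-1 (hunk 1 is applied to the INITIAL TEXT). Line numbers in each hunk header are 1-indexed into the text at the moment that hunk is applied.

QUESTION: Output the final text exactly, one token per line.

Hunk 1: at line 2 remove [zdkxm,naofh,hzq] add [lvevn] -> 5 lines: sfgl pgc lvevn ehd phc
Hunk 2: at line 1 remove [lvevn] add [baqd,zob] -> 6 lines: sfgl pgc baqd zob ehd phc
Hunk 3: at line 1 remove [pgc,baqd,zob] add [mbc,yaw] -> 5 lines: sfgl mbc yaw ehd phc
Hunk 4: at line 1 remove [yaw] add [igp,rcfxl] -> 6 lines: sfgl mbc igp rcfxl ehd phc
Hunk 5: at line 1 remove [mbc,igp] add [xebhr,kyp] -> 6 lines: sfgl xebhr kyp rcfxl ehd phc

Answer: sfgl
xebhr
kyp
rcfxl
ehd
phc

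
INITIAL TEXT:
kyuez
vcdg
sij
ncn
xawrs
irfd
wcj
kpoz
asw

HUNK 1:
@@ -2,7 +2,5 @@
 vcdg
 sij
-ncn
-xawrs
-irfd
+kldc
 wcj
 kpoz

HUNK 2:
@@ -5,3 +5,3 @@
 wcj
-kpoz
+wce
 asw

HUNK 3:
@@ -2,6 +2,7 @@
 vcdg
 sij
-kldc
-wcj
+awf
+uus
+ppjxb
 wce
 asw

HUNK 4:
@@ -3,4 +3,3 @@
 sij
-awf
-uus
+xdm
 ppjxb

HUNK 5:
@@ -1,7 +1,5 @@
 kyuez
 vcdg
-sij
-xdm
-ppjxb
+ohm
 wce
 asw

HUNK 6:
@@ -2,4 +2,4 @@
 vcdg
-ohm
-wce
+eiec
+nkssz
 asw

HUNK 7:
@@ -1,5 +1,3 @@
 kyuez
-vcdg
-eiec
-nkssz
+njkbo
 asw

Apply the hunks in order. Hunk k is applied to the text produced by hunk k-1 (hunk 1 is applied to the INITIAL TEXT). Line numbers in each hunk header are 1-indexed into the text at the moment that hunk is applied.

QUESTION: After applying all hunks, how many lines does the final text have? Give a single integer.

Hunk 1: at line 2 remove [ncn,xawrs,irfd] add [kldc] -> 7 lines: kyuez vcdg sij kldc wcj kpoz asw
Hunk 2: at line 5 remove [kpoz] add [wce] -> 7 lines: kyuez vcdg sij kldc wcj wce asw
Hunk 3: at line 2 remove [kldc,wcj] add [awf,uus,ppjxb] -> 8 lines: kyuez vcdg sij awf uus ppjxb wce asw
Hunk 4: at line 3 remove [awf,uus] add [xdm] -> 7 lines: kyuez vcdg sij xdm ppjxb wce asw
Hunk 5: at line 1 remove [sij,xdm,ppjxb] add [ohm] -> 5 lines: kyuez vcdg ohm wce asw
Hunk 6: at line 2 remove [ohm,wce] add [eiec,nkssz] -> 5 lines: kyuez vcdg eiec nkssz asw
Hunk 7: at line 1 remove [vcdg,eiec,nkssz] add [njkbo] -> 3 lines: kyuez njkbo asw
Final line count: 3

Answer: 3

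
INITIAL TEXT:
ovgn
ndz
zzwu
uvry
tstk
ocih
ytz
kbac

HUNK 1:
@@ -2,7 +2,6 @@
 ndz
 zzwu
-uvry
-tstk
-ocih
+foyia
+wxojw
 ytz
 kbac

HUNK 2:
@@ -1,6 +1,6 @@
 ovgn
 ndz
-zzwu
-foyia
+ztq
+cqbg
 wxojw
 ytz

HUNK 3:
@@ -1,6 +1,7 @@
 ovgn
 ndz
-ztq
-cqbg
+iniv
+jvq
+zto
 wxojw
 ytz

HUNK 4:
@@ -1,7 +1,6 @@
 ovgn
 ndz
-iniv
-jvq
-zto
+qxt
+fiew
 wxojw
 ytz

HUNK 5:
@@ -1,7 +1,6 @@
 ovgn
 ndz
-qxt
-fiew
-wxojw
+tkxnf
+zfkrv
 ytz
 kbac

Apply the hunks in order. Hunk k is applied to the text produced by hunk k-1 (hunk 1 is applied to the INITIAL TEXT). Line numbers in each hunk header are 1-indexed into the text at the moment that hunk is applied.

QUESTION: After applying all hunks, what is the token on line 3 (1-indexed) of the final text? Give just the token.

Hunk 1: at line 2 remove [uvry,tstk,ocih] add [foyia,wxojw] -> 7 lines: ovgn ndz zzwu foyia wxojw ytz kbac
Hunk 2: at line 1 remove [zzwu,foyia] add [ztq,cqbg] -> 7 lines: ovgn ndz ztq cqbg wxojw ytz kbac
Hunk 3: at line 1 remove [ztq,cqbg] add [iniv,jvq,zto] -> 8 lines: ovgn ndz iniv jvq zto wxojw ytz kbac
Hunk 4: at line 1 remove [iniv,jvq,zto] add [qxt,fiew] -> 7 lines: ovgn ndz qxt fiew wxojw ytz kbac
Hunk 5: at line 1 remove [qxt,fiew,wxojw] add [tkxnf,zfkrv] -> 6 lines: ovgn ndz tkxnf zfkrv ytz kbac
Final line 3: tkxnf

Answer: tkxnf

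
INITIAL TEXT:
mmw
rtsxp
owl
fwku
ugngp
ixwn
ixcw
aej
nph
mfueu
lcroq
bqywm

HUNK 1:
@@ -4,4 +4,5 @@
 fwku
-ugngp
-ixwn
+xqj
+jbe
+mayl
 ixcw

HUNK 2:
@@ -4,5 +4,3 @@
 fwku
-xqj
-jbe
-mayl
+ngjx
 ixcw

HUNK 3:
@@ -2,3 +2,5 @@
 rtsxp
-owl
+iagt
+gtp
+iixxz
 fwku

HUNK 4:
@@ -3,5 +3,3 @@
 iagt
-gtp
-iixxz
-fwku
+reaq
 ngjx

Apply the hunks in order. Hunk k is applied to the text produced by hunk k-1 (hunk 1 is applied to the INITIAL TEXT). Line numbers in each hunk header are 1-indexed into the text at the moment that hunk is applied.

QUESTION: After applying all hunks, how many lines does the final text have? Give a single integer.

Hunk 1: at line 4 remove [ugngp,ixwn] add [xqj,jbe,mayl] -> 13 lines: mmw rtsxp owl fwku xqj jbe mayl ixcw aej nph mfueu lcroq bqywm
Hunk 2: at line 4 remove [xqj,jbe,mayl] add [ngjx] -> 11 lines: mmw rtsxp owl fwku ngjx ixcw aej nph mfueu lcroq bqywm
Hunk 3: at line 2 remove [owl] add [iagt,gtp,iixxz] -> 13 lines: mmw rtsxp iagt gtp iixxz fwku ngjx ixcw aej nph mfueu lcroq bqywm
Hunk 4: at line 3 remove [gtp,iixxz,fwku] add [reaq] -> 11 lines: mmw rtsxp iagt reaq ngjx ixcw aej nph mfueu lcroq bqywm
Final line count: 11

Answer: 11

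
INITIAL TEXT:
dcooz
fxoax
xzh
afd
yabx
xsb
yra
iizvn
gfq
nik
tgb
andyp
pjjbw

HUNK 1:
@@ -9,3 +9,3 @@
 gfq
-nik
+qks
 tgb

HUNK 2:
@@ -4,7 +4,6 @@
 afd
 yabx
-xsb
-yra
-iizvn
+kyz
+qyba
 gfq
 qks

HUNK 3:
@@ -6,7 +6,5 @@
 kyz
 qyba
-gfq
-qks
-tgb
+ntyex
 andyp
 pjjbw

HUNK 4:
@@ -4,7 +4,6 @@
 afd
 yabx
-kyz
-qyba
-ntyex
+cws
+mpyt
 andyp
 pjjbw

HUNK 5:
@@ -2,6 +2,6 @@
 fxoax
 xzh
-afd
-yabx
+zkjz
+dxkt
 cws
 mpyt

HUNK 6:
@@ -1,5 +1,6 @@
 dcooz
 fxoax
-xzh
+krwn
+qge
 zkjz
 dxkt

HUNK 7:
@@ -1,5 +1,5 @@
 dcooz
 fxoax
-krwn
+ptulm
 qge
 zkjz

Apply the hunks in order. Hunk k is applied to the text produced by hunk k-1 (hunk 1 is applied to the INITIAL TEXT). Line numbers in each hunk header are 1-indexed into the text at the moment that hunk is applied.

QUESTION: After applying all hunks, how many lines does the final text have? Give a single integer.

Answer: 10

Derivation:
Hunk 1: at line 9 remove [nik] add [qks] -> 13 lines: dcooz fxoax xzh afd yabx xsb yra iizvn gfq qks tgb andyp pjjbw
Hunk 2: at line 4 remove [xsb,yra,iizvn] add [kyz,qyba] -> 12 lines: dcooz fxoax xzh afd yabx kyz qyba gfq qks tgb andyp pjjbw
Hunk 3: at line 6 remove [gfq,qks,tgb] add [ntyex] -> 10 lines: dcooz fxoax xzh afd yabx kyz qyba ntyex andyp pjjbw
Hunk 4: at line 4 remove [kyz,qyba,ntyex] add [cws,mpyt] -> 9 lines: dcooz fxoax xzh afd yabx cws mpyt andyp pjjbw
Hunk 5: at line 2 remove [afd,yabx] add [zkjz,dxkt] -> 9 lines: dcooz fxoax xzh zkjz dxkt cws mpyt andyp pjjbw
Hunk 6: at line 1 remove [xzh] add [krwn,qge] -> 10 lines: dcooz fxoax krwn qge zkjz dxkt cws mpyt andyp pjjbw
Hunk 7: at line 1 remove [krwn] add [ptulm] -> 10 lines: dcooz fxoax ptulm qge zkjz dxkt cws mpyt andyp pjjbw
Final line count: 10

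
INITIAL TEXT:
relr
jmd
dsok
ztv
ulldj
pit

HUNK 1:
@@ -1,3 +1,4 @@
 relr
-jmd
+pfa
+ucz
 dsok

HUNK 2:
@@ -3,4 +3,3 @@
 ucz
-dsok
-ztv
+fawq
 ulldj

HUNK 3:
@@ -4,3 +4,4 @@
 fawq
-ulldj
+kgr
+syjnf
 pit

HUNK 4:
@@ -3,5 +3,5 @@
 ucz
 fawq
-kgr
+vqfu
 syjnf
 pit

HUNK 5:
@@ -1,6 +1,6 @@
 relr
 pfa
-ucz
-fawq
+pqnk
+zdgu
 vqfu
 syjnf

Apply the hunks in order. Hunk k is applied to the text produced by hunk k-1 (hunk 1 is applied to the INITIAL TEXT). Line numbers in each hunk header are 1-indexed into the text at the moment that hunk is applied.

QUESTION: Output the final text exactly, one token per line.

Hunk 1: at line 1 remove [jmd] add [pfa,ucz] -> 7 lines: relr pfa ucz dsok ztv ulldj pit
Hunk 2: at line 3 remove [dsok,ztv] add [fawq] -> 6 lines: relr pfa ucz fawq ulldj pit
Hunk 3: at line 4 remove [ulldj] add [kgr,syjnf] -> 7 lines: relr pfa ucz fawq kgr syjnf pit
Hunk 4: at line 3 remove [kgr] add [vqfu] -> 7 lines: relr pfa ucz fawq vqfu syjnf pit
Hunk 5: at line 1 remove [ucz,fawq] add [pqnk,zdgu] -> 7 lines: relr pfa pqnk zdgu vqfu syjnf pit

Answer: relr
pfa
pqnk
zdgu
vqfu
syjnf
pit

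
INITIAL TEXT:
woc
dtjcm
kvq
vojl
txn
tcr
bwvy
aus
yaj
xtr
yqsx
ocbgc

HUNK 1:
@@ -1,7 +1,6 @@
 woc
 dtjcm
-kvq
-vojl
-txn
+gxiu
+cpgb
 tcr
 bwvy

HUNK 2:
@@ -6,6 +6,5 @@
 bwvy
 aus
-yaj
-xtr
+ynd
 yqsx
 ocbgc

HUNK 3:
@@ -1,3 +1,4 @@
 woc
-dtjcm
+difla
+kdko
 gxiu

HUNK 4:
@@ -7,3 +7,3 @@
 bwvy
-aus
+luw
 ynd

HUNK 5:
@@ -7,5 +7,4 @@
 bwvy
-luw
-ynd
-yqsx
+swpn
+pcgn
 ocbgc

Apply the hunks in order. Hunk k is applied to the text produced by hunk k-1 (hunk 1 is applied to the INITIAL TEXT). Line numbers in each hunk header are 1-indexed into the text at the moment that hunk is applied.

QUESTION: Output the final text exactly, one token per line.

Answer: woc
difla
kdko
gxiu
cpgb
tcr
bwvy
swpn
pcgn
ocbgc

Derivation:
Hunk 1: at line 1 remove [kvq,vojl,txn] add [gxiu,cpgb] -> 11 lines: woc dtjcm gxiu cpgb tcr bwvy aus yaj xtr yqsx ocbgc
Hunk 2: at line 6 remove [yaj,xtr] add [ynd] -> 10 lines: woc dtjcm gxiu cpgb tcr bwvy aus ynd yqsx ocbgc
Hunk 3: at line 1 remove [dtjcm] add [difla,kdko] -> 11 lines: woc difla kdko gxiu cpgb tcr bwvy aus ynd yqsx ocbgc
Hunk 4: at line 7 remove [aus] add [luw] -> 11 lines: woc difla kdko gxiu cpgb tcr bwvy luw ynd yqsx ocbgc
Hunk 5: at line 7 remove [luw,ynd,yqsx] add [swpn,pcgn] -> 10 lines: woc difla kdko gxiu cpgb tcr bwvy swpn pcgn ocbgc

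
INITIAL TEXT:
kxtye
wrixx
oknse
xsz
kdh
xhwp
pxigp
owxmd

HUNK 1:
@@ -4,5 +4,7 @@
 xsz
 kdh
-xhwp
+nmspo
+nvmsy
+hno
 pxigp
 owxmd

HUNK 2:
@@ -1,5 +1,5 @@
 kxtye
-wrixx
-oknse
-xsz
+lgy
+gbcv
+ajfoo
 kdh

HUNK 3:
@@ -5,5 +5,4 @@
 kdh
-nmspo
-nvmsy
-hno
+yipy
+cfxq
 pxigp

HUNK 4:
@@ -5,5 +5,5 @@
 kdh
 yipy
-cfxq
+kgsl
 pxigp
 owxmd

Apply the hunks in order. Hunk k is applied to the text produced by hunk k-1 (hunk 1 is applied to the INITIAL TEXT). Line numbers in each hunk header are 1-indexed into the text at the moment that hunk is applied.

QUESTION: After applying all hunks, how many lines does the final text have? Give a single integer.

Hunk 1: at line 4 remove [xhwp] add [nmspo,nvmsy,hno] -> 10 lines: kxtye wrixx oknse xsz kdh nmspo nvmsy hno pxigp owxmd
Hunk 2: at line 1 remove [wrixx,oknse,xsz] add [lgy,gbcv,ajfoo] -> 10 lines: kxtye lgy gbcv ajfoo kdh nmspo nvmsy hno pxigp owxmd
Hunk 3: at line 5 remove [nmspo,nvmsy,hno] add [yipy,cfxq] -> 9 lines: kxtye lgy gbcv ajfoo kdh yipy cfxq pxigp owxmd
Hunk 4: at line 5 remove [cfxq] add [kgsl] -> 9 lines: kxtye lgy gbcv ajfoo kdh yipy kgsl pxigp owxmd
Final line count: 9

Answer: 9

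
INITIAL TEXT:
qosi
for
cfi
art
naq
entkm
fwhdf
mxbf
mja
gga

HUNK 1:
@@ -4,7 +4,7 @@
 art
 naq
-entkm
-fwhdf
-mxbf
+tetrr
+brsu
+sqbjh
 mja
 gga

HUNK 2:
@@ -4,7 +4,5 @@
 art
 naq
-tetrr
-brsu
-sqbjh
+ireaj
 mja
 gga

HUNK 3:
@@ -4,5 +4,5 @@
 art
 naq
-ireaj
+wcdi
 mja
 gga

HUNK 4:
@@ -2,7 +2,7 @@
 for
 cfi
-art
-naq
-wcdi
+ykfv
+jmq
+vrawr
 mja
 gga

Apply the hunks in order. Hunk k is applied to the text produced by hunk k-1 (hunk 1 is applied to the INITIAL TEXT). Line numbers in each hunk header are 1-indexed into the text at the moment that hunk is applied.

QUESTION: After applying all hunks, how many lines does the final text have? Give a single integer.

Answer: 8

Derivation:
Hunk 1: at line 4 remove [entkm,fwhdf,mxbf] add [tetrr,brsu,sqbjh] -> 10 lines: qosi for cfi art naq tetrr brsu sqbjh mja gga
Hunk 2: at line 4 remove [tetrr,brsu,sqbjh] add [ireaj] -> 8 lines: qosi for cfi art naq ireaj mja gga
Hunk 3: at line 4 remove [ireaj] add [wcdi] -> 8 lines: qosi for cfi art naq wcdi mja gga
Hunk 4: at line 2 remove [art,naq,wcdi] add [ykfv,jmq,vrawr] -> 8 lines: qosi for cfi ykfv jmq vrawr mja gga
Final line count: 8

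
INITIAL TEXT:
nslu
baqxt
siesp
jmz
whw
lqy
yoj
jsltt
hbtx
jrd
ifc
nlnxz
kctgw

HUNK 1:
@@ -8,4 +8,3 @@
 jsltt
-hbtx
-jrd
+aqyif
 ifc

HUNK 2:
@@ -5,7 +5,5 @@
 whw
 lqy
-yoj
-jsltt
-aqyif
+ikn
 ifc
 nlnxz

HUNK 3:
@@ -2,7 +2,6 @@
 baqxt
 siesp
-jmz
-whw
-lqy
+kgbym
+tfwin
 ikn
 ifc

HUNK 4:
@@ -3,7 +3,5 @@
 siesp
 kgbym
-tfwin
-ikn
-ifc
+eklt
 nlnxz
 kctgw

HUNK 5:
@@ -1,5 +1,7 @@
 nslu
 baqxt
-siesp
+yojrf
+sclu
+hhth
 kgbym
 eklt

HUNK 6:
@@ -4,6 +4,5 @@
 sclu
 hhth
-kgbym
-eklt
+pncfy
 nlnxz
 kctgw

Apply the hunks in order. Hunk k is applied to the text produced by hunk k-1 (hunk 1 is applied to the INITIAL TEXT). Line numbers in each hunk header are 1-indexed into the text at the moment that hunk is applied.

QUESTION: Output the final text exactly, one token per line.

Hunk 1: at line 8 remove [hbtx,jrd] add [aqyif] -> 12 lines: nslu baqxt siesp jmz whw lqy yoj jsltt aqyif ifc nlnxz kctgw
Hunk 2: at line 5 remove [yoj,jsltt,aqyif] add [ikn] -> 10 lines: nslu baqxt siesp jmz whw lqy ikn ifc nlnxz kctgw
Hunk 3: at line 2 remove [jmz,whw,lqy] add [kgbym,tfwin] -> 9 lines: nslu baqxt siesp kgbym tfwin ikn ifc nlnxz kctgw
Hunk 4: at line 3 remove [tfwin,ikn,ifc] add [eklt] -> 7 lines: nslu baqxt siesp kgbym eklt nlnxz kctgw
Hunk 5: at line 1 remove [siesp] add [yojrf,sclu,hhth] -> 9 lines: nslu baqxt yojrf sclu hhth kgbym eklt nlnxz kctgw
Hunk 6: at line 4 remove [kgbym,eklt] add [pncfy] -> 8 lines: nslu baqxt yojrf sclu hhth pncfy nlnxz kctgw

Answer: nslu
baqxt
yojrf
sclu
hhth
pncfy
nlnxz
kctgw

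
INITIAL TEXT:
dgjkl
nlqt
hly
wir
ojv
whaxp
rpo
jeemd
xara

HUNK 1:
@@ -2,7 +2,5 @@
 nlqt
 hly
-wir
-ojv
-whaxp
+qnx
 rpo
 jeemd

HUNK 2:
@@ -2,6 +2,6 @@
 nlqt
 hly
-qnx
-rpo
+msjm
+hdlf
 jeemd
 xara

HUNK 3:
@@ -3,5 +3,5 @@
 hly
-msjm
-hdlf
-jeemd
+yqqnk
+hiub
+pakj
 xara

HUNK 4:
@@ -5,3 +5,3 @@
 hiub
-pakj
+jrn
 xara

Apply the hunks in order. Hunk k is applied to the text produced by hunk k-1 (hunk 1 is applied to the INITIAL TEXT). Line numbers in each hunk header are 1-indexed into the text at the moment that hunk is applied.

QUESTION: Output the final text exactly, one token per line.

Hunk 1: at line 2 remove [wir,ojv,whaxp] add [qnx] -> 7 lines: dgjkl nlqt hly qnx rpo jeemd xara
Hunk 2: at line 2 remove [qnx,rpo] add [msjm,hdlf] -> 7 lines: dgjkl nlqt hly msjm hdlf jeemd xara
Hunk 3: at line 3 remove [msjm,hdlf,jeemd] add [yqqnk,hiub,pakj] -> 7 lines: dgjkl nlqt hly yqqnk hiub pakj xara
Hunk 4: at line 5 remove [pakj] add [jrn] -> 7 lines: dgjkl nlqt hly yqqnk hiub jrn xara

Answer: dgjkl
nlqt
hly
yqqnk
hiub
jrn
xara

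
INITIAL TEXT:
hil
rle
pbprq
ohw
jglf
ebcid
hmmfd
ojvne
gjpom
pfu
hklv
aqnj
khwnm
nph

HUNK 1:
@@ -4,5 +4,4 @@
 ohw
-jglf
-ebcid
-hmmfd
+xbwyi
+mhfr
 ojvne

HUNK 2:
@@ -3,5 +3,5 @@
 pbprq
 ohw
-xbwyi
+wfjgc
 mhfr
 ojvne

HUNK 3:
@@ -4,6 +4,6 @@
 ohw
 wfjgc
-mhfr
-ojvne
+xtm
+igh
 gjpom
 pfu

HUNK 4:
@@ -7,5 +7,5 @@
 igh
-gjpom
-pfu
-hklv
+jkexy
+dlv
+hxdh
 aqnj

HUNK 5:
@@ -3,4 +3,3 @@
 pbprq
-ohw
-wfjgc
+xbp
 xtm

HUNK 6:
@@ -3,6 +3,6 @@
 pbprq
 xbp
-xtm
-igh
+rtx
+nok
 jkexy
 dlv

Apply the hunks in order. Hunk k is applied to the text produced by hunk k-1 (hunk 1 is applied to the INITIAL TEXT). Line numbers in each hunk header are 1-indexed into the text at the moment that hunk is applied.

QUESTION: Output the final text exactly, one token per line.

Answer: hil
rle
pbprq
xbp
rtx
nok
jkexy
dlv
hxdh
aqnj
khwnm
nph

Derivation:
Hunk 1: at line 4 remove [jglf,ebcid,hmmfd] add [xbwyi,mhfr] -> 13 lines: hil rle pbprq ohw xbwyi mhfr ojvne gjpom pfu hklv aqnj khwnm nph
Hunk 2: at line 3 remove [xbwyi] add [wfjgc] -> 13 lines: hil rle pbprq ohw wfjgc mhfr ojvne gjpom pfu hklv aqnj khwnm nph
Hunk 3: at line 4 remove [mhfr,ojvne] add [xtm,igh] -> 13 lines: hil rle pbprq ohw wfjgc xtm igh gjpom pfu hklv aqnj khwnm nph
Hunk 4: at line 7 remove [gjpom,pfu,hklv] add [jkexy,dlv,hxdh] -> 13 lines: hil rle pbprq ohw wfjgc xtm igh jkexy dlv hxdh aqnj khwnm nph
Hunk 5: at line 3 remove [ohw,wfjgc] add [xbp] -> 12 lines: hil rle pbprq xbp xtm igh jkexy dlv hxdh aqnj khwnm nph
Hunk 6: at line 3 remove [xtm,igh] add [rtx,nok] -> 12 lines: hil rle pbprq xbp rtx nok jkexy dlv hxdh aqnj khwnm nph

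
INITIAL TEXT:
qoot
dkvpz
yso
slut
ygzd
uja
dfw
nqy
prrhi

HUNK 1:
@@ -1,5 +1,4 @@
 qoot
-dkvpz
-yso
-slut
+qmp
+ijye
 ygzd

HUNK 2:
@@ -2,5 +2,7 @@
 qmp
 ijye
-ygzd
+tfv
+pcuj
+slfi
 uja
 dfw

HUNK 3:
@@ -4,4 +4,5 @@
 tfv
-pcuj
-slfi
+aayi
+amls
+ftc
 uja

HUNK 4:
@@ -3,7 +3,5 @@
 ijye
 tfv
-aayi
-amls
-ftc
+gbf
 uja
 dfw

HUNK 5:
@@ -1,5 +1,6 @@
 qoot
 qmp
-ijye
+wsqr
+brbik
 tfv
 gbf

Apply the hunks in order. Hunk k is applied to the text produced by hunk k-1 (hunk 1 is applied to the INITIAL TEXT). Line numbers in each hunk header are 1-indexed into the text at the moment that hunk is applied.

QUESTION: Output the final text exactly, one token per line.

Answer: qoot
qmp
wsqr
brbik
tfv
gbf
uja
dfw
nqy
prrhi

Derivation:
Hunk 1: at line 1 remove [dkvpz,yso,slut] add [qmp,ijye] -> 8 lines: qoot qmp ijye ygzd uja dfw nqy prrhi
Hunk 2: at line 2 remove [ygzd] add [tfv,pcuj,slfi] -> 10 lines: qoot qmp ijye tfv pcuj slfi uja dfw nqy prrhi
Hunk 3: at line 4 remove [pcuj,slfi] add [aayi,amls,ftc] -> 11 lines: qoot qmp ijye tfv aayi amls ftc uja dfw nqy prrhi
Hunk 4: at line 3 remove [aayi,amls,ftc] add [gbf] -> 9 lines: qoot qmp ijye tfv gbf uja dfw nqy prrhi
Hunk 5: at line 1 remove [ijye] add [wsqr,brbik] -> 10 lines: qoot qmp wsqr brbik tfv gbf uja dfw nqy prrhi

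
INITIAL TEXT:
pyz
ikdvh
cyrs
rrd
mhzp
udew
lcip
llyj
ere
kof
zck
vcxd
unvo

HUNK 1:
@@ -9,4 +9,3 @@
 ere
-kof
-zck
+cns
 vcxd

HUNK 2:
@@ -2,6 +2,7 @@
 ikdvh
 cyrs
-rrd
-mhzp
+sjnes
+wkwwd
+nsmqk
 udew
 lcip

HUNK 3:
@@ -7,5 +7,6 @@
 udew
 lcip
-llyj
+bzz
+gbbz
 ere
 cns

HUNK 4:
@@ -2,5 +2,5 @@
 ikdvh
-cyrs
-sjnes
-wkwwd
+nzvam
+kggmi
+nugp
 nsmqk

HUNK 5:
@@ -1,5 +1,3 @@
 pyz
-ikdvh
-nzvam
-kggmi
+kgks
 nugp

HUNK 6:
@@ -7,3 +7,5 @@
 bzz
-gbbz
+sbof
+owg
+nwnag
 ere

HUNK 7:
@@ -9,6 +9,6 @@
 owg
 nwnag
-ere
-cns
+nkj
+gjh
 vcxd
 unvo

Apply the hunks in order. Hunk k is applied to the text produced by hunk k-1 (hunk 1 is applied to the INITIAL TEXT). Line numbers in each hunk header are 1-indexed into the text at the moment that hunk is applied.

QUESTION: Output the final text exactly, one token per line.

Hunk 1: at line 9 remove [kof,zck] add [cns] -> 12 lines: pyz ikdvh cyrs rrd mhzp udew lcip llyj ere cns vcxd unvo
Hunk 2: at line 2 remove [rrd,mhzp] add [sjnes,wkwwd,nsmqk] -> 13 lines: pyz ikdvh cyrs sjnes wkwwd nsmqk udew lcip llyj ere cns vcxd unvo
Hunk 3: at line 7 remove [llyj] add [bzz,gbbz] -> 14 lines: pyz ikdvh cyrs sjnes wkwwd nsmqk udew lcip bzz gbbz ere cns vcxd unvo
Hunk 4: at line 2 remove [cyrs,sjnes,wkwwd] add [nzvam,kggmi,nugp] -> 14 lines: pyz ikdvh nzvam kggmi nugp nsmqk udew lcip bzz gbbz ere cns vcxd unvo
Hunk 5: at line 1 remove [ikdvh,nzvam,kggmi] add [kgks] -> 12 lines: pyz kgks nugp nsmqk udew lcip bzz gbbz ere cns vcxd unvo
Hunk 6: at line 7 remove [gbbz] add [sbof,owg,nwnag] -> 14 lines: pyz kgks nugp nsmqk udew lcip bzz sbof owg nwnag ere cns vcxd unvo
Hunk 7: at line 9 remove [ere,cns] add [nkj,gjh] -> 14 lines: pyz kgks nugp nsmqk udew lcip bzz sbof owg nwnag nkj gjh vcxd unvo

Answer: pyz
kgks
nugp
nsmqk
udew
lcip
bzz
sbof
owg
nwnag
nkj
gjh
vcxd
unvo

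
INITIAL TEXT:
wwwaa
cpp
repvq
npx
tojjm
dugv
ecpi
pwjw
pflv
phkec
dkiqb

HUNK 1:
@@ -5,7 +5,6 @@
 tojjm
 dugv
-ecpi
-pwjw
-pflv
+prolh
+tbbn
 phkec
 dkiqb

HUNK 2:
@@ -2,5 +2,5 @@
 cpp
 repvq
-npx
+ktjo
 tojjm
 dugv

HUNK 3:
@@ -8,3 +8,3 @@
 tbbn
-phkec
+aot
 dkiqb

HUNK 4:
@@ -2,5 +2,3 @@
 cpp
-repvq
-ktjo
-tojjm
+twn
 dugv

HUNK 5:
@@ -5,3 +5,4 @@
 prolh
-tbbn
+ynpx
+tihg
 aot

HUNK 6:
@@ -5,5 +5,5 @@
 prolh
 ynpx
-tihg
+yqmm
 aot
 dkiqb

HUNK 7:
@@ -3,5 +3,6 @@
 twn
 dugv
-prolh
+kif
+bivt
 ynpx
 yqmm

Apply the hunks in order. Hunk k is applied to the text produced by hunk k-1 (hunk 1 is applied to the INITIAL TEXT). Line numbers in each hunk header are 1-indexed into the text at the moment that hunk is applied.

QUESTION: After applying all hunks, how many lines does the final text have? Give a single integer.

Answer: 10

Derivation:
Hunk 1: at line 5 remove [ecpi,pwjw,pflv] add [prolh,tbbn] -> 10 lines: wwwaa cpp repvq npx tojjm dugv prolh tbbn phkec dkiqb
Hunk 2: at line 2 remove [npx] add [ktjo] -> 10 lines: wwwaa cpp repvq ktjo tojjm dugv prolh tbbn phkec dkiqb
Hunk 3: at line 8 remove [phkec] add [aot] -> 10 lines: wwwaa cpp repvq ktjo tojjm dugv prolh tbbn aot dkiqb
Hunk 4: at line 2 remove [repvq,ktjo,tojjm] add [twn] -> 8 lines: wwwaa cpp twn dugv prolh tbbn aot dkiqb
Hunk 5: at line 5 remove [tbbn] add [ynpx,tihg] -> 9 lines: wwwaa cpp twn dugv prolh ynpx tihg aot dkiqb
Hunk 6: at line 5 remove [tihg] add [yqmm] -> 9 lines: wwwaa cpp twn dugv prolh ynpx yqmm aot dkiqb
Hunk 7: at line 3 remove [prolh] add [kif,bivt] -> 10 lines: wwwaa cpp twn dugv kif bivt ynpx yqmm aot dkiqb
Final line count: 10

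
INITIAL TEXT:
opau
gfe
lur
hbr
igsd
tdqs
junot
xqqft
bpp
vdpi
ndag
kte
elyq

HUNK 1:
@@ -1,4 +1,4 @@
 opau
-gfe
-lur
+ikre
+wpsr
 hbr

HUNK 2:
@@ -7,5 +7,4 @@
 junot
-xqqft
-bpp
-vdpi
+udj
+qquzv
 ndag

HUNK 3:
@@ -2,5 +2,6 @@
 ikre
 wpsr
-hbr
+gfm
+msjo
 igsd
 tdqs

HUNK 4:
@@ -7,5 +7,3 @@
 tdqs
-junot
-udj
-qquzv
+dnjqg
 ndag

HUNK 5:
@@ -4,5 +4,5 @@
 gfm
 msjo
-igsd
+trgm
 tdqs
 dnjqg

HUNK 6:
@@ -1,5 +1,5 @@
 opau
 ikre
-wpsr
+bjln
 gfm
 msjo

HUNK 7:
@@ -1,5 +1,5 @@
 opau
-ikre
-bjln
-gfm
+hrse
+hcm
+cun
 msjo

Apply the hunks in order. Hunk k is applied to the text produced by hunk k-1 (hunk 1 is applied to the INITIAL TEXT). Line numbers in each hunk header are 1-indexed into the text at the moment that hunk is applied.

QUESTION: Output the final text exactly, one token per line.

Hunk 1: at line 1 remove [gfe,lur] add [ikre,wpsr] -> 13 lines: opau ikre wpsr hbr igsd tdqs junot xqqft bpp vdpi ndag kte elyq
Hunk 2: at line 7 remove [xqqft,bpp,vdpi] add [udj,qquzv] -> 12 lines: opau ikre wpsr hbr igsd tdqs junot udj qquzv ndag kte elyq
Hunk 3: at line 2 remove [hbr] add [gfm,msjo] -> 13 lines: opau ikre wpsr gfm msjo igsd tdqs junot udj qquzv ndag kte elyq
Hunk 4: at line 7 remove [junot,udj,qquzv] add [dnjqg] -> 11 lines: opau ikre wpsr gfm msjo igsd tdqs dnjqg ndag kte elyq
Hunk 5: at line 4 remove [igsd] add [trgm] -> 11 lines: opau ikre wpsr gfm msjo trgm tdqs dnjqg ndag kte elyq
Hunk 6: at line 1 remove [wpsr] add [bjln] -> 11 lines: opau ikre bjln gfm msjo trgm tdqs dnjqg ndag kte elyq
Hunk 7: at line 1 remove [ikre,bjln,gfm] add [hrse,hcm,cun] -> 11 lines: opau hrse hcm cun msjo trgm tdqs dnjqg ndag kte elyq

Answer: opau
hrse
hcm
cun
msjo
trgm
tdqs
dnjqg
ndag
kte
elyq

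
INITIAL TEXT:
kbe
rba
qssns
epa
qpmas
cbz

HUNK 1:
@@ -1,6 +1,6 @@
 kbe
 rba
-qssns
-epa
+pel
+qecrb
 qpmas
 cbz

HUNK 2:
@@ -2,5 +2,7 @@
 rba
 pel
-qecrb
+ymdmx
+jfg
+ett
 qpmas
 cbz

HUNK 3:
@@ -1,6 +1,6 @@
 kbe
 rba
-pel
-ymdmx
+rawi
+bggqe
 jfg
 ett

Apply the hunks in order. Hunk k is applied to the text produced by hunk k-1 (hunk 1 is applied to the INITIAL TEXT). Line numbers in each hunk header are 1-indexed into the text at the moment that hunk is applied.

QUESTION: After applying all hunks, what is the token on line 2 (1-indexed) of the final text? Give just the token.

Answer: rba

Derivation:
Hunk 1: at line 1 remove [qssns,epa] add [pel,qecrb] -> 6 lines: kbe rba pel qecrb qpmas cbz
Hunk 2: at line 2 remove [qecrb] add [ymdmx,jfg,ett] -> 8 lines: kbe rba pel ymdmx jfg ett qpmas cbz
Hunk 3: at line 1 remove [pel,ymdmx] add [rawi,bggqe] -> 8 lines: kbe rba rawi bggqe jfg ett qpmas cbz
Final line 2: rba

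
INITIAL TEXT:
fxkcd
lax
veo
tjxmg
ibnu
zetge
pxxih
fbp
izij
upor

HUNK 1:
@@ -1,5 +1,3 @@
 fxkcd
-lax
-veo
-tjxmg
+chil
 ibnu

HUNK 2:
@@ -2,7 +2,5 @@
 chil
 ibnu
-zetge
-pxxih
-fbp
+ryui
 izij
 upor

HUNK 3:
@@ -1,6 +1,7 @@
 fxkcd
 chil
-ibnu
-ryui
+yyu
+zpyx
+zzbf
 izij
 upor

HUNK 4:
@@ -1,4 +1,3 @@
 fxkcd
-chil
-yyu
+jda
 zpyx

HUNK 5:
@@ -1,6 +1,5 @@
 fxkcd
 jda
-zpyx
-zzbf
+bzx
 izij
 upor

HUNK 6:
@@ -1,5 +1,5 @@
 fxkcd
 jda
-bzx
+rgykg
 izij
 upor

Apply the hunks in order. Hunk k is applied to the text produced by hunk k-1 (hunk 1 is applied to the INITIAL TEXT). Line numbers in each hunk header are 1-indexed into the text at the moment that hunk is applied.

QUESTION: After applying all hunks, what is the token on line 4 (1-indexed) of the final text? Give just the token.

Hunk 1: at line 1 remove [lax,veo,tjxmg] add [chil] -> 8 lines: fxkcd chil ibnu zetge pxxih fbp izij upor
Hunk 2: at line 2 remove [zetge,pxxih,fbp] add [ryui] -> 6 lines: fxkcd chil ibnu ryui izij upor
Hunk 3: at line 1 remove [ibnu,ryui] add [yyu,zpyx,zzbf] -> 7 lines: fxkcd chil yyu zpyx zzbf izij upor
Hunk 4: at line 1 remove [chil,yyu] add [jda] -> 6 lines: fxkcd jda zpyx zzbf izij upor
Hunk 5: at line 1 remove [zpyx,zzbf] add [bzx] -> 5 lines: fxkcd jda bzx izij upor
Hunk 6: at line 1 remove [bzx] add [rgykg] -> 5 lines: fxkcd jda rgykg izij upor
Final line 4: izij

Answer: izij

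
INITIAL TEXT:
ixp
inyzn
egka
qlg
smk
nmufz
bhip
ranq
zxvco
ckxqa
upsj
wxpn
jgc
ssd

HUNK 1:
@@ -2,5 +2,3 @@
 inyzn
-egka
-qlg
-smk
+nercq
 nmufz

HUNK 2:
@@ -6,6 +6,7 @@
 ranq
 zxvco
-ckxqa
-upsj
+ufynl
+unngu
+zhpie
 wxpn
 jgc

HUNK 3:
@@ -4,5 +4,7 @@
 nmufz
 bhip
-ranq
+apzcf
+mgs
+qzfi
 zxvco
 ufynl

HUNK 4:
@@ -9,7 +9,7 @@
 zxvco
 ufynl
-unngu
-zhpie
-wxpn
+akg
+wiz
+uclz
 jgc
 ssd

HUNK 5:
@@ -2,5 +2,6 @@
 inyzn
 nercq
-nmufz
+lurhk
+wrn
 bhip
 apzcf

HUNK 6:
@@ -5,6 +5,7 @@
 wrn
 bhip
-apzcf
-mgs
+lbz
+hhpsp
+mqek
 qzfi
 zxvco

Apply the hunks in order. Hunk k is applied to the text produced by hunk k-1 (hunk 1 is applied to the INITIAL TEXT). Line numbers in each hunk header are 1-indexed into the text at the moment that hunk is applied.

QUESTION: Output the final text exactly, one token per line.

Hunk 1: at line 2 remove [egka,qlg,smk] add [nercq] -> 12 lines: ixp inyzn nercq nmufz bhip ranq zxvco ckxqa upsj wxpn jgc ssd
Hunk 2: at line 6 remove [ckxqa,upsj] add [ufynl,unngu,zhpie] -> 13 lines: ixp inyzn nercq nmufz bhip ranq zxvco ufynl unngu zhpie wxpn jgc ssd
Hunk 3: at line 4 remove [ranq] add [apzcf,mgs,qzfi] -> 15 lines: ixp inyzn nercq nmufz bhip apzcf mgs qzfi zxvco ufynl unngu zhpie wxpn jgc ssd
Hunk 4: at line 9 remove [unngu,zhpie,wxpn] add [akg,wiz,uclz] -> 15 lines: ixp inyzn nercq nmufz bhip apzcf mgs qzfi zxvco ufynl akg wiz uclz jgc ssd
Hunk 5: at line 2 remove [nmufz] add [lurhk,wrn] -> 16 lines: ixp inyzn nercq lurhk wrn bhip apzcf mgs qzfi zxvco ufynl akg wiz uclz jgc ssd
Hunk 6: at line 5 remove [apzcf,mgs] add [lbz,hhpsp,mqek] -> 17 lines: ixp inyzn nercq lurhk wrn bhip lbz hhpsp mqek qzfi zxvco ufynl akg wiz uclz jgc ssd

Answer: ixp
inyzn
nercq
lurhk
wrn
bhip
lbz
hhpsp
mqek
qzfi
zxvco
ufynl
akg
wiz
uclz
jgc
ssd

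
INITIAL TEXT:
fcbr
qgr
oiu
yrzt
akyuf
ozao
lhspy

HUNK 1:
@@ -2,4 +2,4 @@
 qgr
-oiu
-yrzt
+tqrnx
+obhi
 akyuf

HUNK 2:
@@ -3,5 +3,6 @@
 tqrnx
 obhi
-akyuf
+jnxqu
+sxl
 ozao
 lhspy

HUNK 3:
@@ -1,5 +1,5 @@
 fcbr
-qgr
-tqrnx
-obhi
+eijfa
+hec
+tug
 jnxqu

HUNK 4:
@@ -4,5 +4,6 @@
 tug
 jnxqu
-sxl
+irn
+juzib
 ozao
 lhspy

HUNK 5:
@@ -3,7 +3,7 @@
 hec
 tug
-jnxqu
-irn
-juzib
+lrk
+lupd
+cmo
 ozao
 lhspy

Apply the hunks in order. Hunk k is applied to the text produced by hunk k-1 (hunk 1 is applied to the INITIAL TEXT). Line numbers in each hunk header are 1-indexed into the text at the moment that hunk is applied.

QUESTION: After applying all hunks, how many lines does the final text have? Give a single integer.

Answer: 9

Derivation:
Hunk 1: at line 2 remove [oiu,yrzt] add [tqrnx,obhi] -> 7 lines: fcbr qgr tqrnx obhi akyuf ozao lhspy
Hunk 2: at line 3 remove [akyuf] add [jnxqu,sxl] -> 8 lines: fcbr qgr tqrnx obhi jnxqu sxl ozao lhspy
Hunk 3: at line 1 remove [qgr,tqrnx,obhi] add [eijfa,hec,tug] -> 8 lines: fcbr eijfa hec tug jnxqu sxl ozao lhspy
Hunk 4: at line 4 remove [sxl] add [irn,juzib] -> 9 lines: fcbr eijfa hec tug jnxqu irn juzib ozao lhspy
Hunk 5: at line 3 remove [jnxqu,irn,juzib] add [lrk,lupd,cmo] -> 9 lines: fcbr eijfa hec tug lrk lupd cmo ozao lhspy
Final line count: 9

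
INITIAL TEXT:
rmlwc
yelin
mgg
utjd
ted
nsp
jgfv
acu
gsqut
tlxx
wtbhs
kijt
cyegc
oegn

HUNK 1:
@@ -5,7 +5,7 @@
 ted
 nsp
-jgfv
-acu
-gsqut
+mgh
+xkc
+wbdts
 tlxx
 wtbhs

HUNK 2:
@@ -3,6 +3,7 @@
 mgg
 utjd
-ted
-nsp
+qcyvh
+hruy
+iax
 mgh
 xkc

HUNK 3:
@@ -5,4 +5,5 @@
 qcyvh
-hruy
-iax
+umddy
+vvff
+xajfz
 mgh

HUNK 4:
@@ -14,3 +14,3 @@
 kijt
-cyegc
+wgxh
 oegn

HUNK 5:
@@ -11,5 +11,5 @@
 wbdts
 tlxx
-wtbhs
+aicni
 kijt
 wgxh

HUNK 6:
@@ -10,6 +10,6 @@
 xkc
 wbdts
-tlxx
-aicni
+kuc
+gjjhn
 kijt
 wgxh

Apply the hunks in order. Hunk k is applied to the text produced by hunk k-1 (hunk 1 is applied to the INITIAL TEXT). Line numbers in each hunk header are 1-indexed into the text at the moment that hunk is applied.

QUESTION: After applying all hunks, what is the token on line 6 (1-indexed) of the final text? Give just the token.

Hunk 1: at line 5 remove [jgfv,acu,gsqut] add [mgh,xkc,wbdts] -> 14 lines: rmlwc yelin mgg utjd ted nsp mgh xkc wbdts tlxx wtbhs kijt cyegc oegn
Hunk 2: at line 3 remove [ted,nsp] add [qcyvh,hruy,iax] -> 15 lines: rmlwc yelin mgg utjd qcyvh hruy iax mgh xkc wbdts tlxx wtbhs kijt cyegc oegn
Hunk 3: at line 5 remove [hruy,iax] add [umddy,vvff,xajfz] -> 16 lines: rmlwc yelin mgg utjd qcyvh umddy vvff xajfz mgh xkc wbdts tlxx wtbhs kijt cyegc oegn
Hunk 4: at line 14 remove [cyegc] add [wgxh] -> 16 lines: rmlwc yelin mgg utjd qcyvh umddy vvff xajfz mgh xkc wbdts tlxx wtbhs kijt wgxh oegn
Hunk 5: at line 11 remove [wtbhs] add [aicni] -> 16 lines: rmlwc yelin mgg utjd qcyvh umddy vvff xajfz mgh xkc wbdts tlxx aicni kijt wgxh oegn
Hunk 6: at line 10 remove [tlxx,aicni] add [kuc,gjjhn] -> 16 lines: rmlwc yelin mgg utjd qcyvh umddy vvff xajfz mgh xkc wbdts kuc gjjhn kijt wgxh oegn
Final line 6: umddy

Answer: umddy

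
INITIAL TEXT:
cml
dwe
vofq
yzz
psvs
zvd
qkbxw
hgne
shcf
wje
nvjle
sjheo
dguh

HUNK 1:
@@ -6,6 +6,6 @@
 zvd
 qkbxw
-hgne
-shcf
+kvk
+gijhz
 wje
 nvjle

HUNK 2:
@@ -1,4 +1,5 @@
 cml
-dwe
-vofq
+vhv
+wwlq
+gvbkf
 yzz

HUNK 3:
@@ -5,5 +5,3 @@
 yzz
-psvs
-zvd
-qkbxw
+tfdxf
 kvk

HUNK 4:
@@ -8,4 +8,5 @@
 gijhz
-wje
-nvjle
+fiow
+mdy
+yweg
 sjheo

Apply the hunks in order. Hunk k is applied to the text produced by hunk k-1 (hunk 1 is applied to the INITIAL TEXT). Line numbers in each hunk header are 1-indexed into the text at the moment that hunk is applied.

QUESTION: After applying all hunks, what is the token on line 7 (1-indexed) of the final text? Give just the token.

Hunk 1: at line 6 remove [hgne,shcf] add [kvk,gijhz] -> 13 lines: cml dwe vofq yzz psvs zvd qkbxw kvk gijhz wje nvjle sjheo dguh
Hunk 2: at line 1 remove [dwe,vofq] add [vhv,wwlq,gvbkf] -> 14 lines: cml vhv wwlq gvbkf yzz psvs zvd qkbxw kvk gijhz wje nvjle sjheo dguh
Hunk 3: at line 5 remove [psvs,zvd,qkbxw] add [tfdxf] -> 12 lines: cml vhv wwlq gvbkf yzz tfdxf kvk gijhz wje nvjle sjheo dguh
Hunk 4: at line 8 remove [wje,nvjle] add [fiow,mdy,yweg] -> 13 lines: cml vhv wwlq gvbkf yzz tfdxf kvk gijhz fiow mdy yweg sjheo dguh
Final line 7: kvk

Answer: kvk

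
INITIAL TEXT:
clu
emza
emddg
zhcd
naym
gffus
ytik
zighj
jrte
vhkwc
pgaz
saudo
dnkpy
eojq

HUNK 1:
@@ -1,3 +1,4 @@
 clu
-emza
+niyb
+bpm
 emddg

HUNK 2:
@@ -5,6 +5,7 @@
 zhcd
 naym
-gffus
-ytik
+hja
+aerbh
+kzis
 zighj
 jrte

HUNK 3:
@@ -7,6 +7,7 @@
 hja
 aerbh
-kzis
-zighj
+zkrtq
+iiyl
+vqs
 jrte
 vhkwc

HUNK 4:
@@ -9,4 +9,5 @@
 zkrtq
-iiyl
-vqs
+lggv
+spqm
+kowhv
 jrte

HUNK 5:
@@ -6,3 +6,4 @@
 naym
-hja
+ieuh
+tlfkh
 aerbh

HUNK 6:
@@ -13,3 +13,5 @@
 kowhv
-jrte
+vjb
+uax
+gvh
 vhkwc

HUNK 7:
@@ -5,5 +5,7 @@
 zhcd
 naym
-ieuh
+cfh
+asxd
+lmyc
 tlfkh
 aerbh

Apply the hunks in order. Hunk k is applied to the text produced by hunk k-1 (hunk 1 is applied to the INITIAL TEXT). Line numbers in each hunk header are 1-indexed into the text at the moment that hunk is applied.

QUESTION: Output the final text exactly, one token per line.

Hunk 1: at line 1 remove [emza] add [niyb,bpm] -> 15 lines: clu niyb bpm emddg zhcd naym gffus ytik zighj jrte vhkwc pgaz saudo dnkpy eojq
Hunk 2: at line 5 remove [gffus,ytik] add [hja,aerbh,kzis] -> 16 lines: clu niyb bpm emddg zhcd naym hja aerbh kzis zighj jrte vhkwc pgaz saudo dnkpy eojq
Hunk 3: at line 7 remove [kzis,zighj] add [zkrtq,iiyl,vqs] -> 17 lines: clu niyb bpm emddg zhcd naym hja aerbh zkrtq iiyl vqs jrte vhkwc pgaz saudo dnkpy eojq
Hunk 4: at line 9 remove [iiyl,vqs] add [lggv,spqm,kowhv] -> 18 lines: clu niyb bpm emddg zhcd naym hja aerbh zkrtq lggv spqm kowhv jrte vhkwc pgaz saudo dnkpy eojq
Hunk 5: at line 6 remove [hja] add [ieuh,tlfkh] -> 19 lines: clu niyb bpm emddg zhcd naym ieuh tlfkh aerbh zkrtq lggv spqm kowhv jrte vhkwc pgaz saudo dnkpy eojq
Hunk 6: at line 13 remove [jrte] add [vjb,uax,gvh] -> 21 lines: clu niyb bpm emddg zhcd naym ieuh tlfkh aerbh zkrtq lggv spqm kowhv vjb uax gvh vhkwc pgaz saudo dnkpy eojq
Hunk 7: at line 5 remove [ieuh] add [cfh,asxd,lmyc] -> 23 lines: clu niyb bpm emddg zhcd naym cfh asxd lmyc tlfkh aerbh zkrtq lggv spqm kowhv vjb uax gvh vhkwc pgaz saudo dnkpy eojq

Answer: clu
niyb
bpm
emddg
zhcd
naym
cfh
asxd
lmyc
tlfkh
aerbh
zkrtq
lggv
spqm
kowhv
vjb
uax
gvh
vhkwc
pgaz
saudo
dnkpy
eojq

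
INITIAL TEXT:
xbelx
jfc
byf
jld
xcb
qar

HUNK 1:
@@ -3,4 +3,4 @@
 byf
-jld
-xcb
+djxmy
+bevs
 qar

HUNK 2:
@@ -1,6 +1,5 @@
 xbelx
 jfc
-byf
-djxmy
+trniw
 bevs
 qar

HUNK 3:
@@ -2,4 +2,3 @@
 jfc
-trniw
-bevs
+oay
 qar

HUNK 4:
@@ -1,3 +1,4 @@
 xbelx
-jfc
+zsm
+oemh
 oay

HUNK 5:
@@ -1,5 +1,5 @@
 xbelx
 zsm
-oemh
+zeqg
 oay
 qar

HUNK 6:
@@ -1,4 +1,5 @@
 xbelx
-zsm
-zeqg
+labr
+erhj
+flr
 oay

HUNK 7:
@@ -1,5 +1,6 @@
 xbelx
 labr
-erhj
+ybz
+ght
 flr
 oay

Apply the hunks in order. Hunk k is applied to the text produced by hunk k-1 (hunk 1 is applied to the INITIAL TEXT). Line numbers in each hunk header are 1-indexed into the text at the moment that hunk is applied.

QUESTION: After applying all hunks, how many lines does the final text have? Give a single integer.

Answer: 7

Derivation:
Hunk 1: at line 3 remove [jld,xcb] add [djxmy,bevs] -> 6 lines: xbelx jfc byf djxmy bevs qar
Hunk 2: at line 1 remove [byf,djxmy] add [trniw] -> 5 lines: xbelx jfc trniw bevs qar
Hunk 3: at line 2 remove [trniw,bevs] add [oay] -> 4 lines: xbelx jfc oay qar
Hunk 4: at line 1 remove [jfc] add [zsm,oemh] -> 5 lines: xbelx zsm oemh oay qar
Hunk 5: at line 1 remove [oemh] add [zeqg] -> 5 lines: xbelx zsm zeqg oay qar
Hunk 6: at line 1 remove [zsm,zeqg] add [labr,erhj,flr] -> 6 lines: xbelx labr erhj flr oay qar
Hunk 7: at line 1 remove [erhj] add [ybz,ght] -> 7 lines: xbelx labr ybz ght flr oay qar
Final line count: 7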